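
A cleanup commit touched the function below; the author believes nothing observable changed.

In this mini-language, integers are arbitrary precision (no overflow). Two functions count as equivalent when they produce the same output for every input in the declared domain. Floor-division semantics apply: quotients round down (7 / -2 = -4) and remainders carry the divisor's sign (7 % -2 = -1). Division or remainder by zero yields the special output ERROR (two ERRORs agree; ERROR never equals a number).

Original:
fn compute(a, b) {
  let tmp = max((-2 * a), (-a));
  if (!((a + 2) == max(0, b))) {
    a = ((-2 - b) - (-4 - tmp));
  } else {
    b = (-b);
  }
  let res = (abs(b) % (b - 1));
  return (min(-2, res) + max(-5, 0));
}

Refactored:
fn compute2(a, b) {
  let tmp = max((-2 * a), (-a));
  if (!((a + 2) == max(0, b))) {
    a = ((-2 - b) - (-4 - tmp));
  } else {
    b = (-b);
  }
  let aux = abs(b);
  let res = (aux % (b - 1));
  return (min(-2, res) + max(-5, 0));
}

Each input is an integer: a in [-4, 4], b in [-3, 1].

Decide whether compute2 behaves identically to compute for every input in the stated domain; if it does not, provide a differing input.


Equivalent — the differences include statement counts differ; local variable names differ, yet no declared input distinguishes the two.
As a probe, take a=-3, b=0: compute runs tmp = 6; (!((a + 2) == max(0, b))) -> true; a = 8; res = 0; return -2; compute2 runs tmp = 6; (!((a + 2) == max(0, b))) -> true; a = 8; aux = 0; res = 0; return -2; both end at -2.
An exhaustive pass over the 45 declared inputs shows identical outputs.
verdict: equivalent


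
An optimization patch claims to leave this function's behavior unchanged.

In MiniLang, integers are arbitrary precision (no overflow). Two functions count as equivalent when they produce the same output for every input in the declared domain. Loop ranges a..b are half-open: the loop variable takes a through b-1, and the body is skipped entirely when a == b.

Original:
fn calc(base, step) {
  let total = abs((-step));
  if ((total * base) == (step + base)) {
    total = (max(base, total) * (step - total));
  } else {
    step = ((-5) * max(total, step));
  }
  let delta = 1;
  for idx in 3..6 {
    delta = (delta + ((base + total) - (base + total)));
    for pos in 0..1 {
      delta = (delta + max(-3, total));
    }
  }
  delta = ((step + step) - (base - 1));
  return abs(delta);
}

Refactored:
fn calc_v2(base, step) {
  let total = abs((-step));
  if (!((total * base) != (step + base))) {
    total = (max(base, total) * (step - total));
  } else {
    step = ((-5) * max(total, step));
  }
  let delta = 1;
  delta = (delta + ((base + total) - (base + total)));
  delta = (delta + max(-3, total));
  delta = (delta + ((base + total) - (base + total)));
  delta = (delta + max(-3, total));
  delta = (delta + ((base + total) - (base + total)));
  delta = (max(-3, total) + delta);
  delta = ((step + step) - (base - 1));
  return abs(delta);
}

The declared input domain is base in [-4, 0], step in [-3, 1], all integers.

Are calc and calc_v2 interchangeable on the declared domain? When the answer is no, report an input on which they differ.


Side by side, the visible changes include: arithmetic usage differs, statement counts differ, boolean connective usage differs, min/max/abs usage differs, loop structure differs, constant usage differs, local variable names differ, comparison usage differs.
One worked example (base=-2, step=0) — calc: total becomes 0; next ((total * base) == (step + base)) evaluates to false; next step becomes 0; next delta becomes 1; next at idx=3:; next delta becomes 1; next at pos=0:; next delta becomes 1; next at idx=4:; next delta becomes 1; next at pos=0:; next delta becomes 1; next at idx=5:; next delta becomes 1; next at pos=0:; next delta becomes 1; next delta becomes 3; next final value 3; calc_v2: total becomes 0; next (!((total * base) != (step + base))) evaluates to false; next step becomes 0; next delta becomes 1; next delta becomes 1; next delta becomes 1; next delta becomes 1; next delta becomes 1; next delta becomes 1; next delta becomes 1; next delta becomes 3; next final value 3; agreement on 3.
Checked all 25 inputs in the declared domain: the outputs agree on every one.
verdict: equivalent


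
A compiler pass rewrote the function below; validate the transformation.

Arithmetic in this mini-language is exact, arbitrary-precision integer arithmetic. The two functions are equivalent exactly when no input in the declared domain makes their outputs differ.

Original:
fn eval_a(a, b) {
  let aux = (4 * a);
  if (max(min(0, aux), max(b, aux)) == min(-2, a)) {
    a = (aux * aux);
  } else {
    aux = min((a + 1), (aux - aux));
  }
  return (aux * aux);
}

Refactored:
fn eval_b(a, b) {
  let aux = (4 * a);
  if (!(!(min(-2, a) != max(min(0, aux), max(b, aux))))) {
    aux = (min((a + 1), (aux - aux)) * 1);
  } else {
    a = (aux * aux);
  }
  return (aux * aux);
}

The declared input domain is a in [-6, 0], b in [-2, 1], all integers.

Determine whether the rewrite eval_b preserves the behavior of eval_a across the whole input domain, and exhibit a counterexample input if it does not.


Equivalent — the differences include comparison usage differs, plus boolean connective usage differs, plus arithmetic usage differs, plus constant usage differs, yet no declared input distinguishes the two.
Tracing a=-4, b=0: eval_a: aux becomes -16; next (max(min(0, aux), max(b, aux)) == min(-2, a)) evaluates to false; next aux becomes -3; next final value 9 | eval_b: aux becomes -16; next (!(!(min(-2, a) != max(min(0, aux), max(b, aux))))) evaluates to true; next aux becomes -3; next final value 9 — matching result 9.
Every one of the 28 inputs gives matching results.
verdict: equivalent


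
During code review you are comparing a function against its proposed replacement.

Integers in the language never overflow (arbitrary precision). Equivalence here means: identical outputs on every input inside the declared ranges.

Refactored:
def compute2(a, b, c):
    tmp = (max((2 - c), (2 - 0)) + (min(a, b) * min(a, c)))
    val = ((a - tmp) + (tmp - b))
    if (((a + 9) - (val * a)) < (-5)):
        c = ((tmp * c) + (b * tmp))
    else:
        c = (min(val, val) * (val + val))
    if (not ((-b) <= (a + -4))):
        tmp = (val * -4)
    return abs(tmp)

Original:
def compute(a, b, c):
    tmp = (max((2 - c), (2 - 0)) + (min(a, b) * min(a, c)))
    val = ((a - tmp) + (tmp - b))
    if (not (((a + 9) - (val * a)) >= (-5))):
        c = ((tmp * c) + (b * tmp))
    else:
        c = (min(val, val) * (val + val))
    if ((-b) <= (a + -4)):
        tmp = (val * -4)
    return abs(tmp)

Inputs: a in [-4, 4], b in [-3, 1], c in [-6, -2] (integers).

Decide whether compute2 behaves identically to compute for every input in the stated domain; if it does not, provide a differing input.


These are not equivalent — on a=-4, b=-3, c=-6 the outputs split (32 vs 4).
compute: tmp becomes 32; next val becomes -1; next (not (((a + 9) - (val * a)) >= (-5))) evaluates to false; next c becomes 2; next ((-b) <= (a + -4)) evaluates to false; next final value 32
compute2: tmp becomes 32; next val becomes -1; next (((a + 9) - (val * a)) < (-5)) evaluates to false; next c becomes 2; next (not ((-b) <= (a + -4))) evaluates to true; next tmp becomes 4; next final value 4
verdict: not equivalent; witness: a=-4, b=-3, c=-6


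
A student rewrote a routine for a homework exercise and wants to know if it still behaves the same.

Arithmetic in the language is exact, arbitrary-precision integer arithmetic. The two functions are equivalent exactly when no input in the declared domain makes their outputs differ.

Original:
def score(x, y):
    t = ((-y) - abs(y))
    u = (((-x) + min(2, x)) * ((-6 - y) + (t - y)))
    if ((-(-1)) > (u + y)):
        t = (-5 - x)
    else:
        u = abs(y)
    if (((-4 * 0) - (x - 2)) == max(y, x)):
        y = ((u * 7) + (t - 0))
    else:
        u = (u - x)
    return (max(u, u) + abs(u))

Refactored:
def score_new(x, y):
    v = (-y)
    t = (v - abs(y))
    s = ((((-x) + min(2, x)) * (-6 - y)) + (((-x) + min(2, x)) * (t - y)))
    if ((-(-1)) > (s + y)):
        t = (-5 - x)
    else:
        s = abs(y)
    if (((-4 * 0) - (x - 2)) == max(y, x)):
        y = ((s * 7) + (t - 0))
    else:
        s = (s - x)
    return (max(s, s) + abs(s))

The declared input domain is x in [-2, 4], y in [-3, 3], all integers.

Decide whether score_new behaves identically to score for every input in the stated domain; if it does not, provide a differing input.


Equivalent — the differences include arithmetic usage differs; statement counts differ; constant usage differs; min/max/abs usage differs; local variable names differ, yet no declared input distinguishes the two.
Spot check at x=3, y=1 — score: t = -2; u = 10; ((-(-1)) > (u + y)) -> false; u = 1; (((-4 * 0) - (x - 2)) == max(y, x)) -> false; u = -2; return 0. score_new: v = -1; t = -2; s = 10; ((-(-1)) > (s + y)) -> false; s = 1; (((-4 * 0) - (x - 2)) == max(y, x)) -> false; s = -2; return 0. Both give 0.
Sweeping the whole domain (49 inputs) finds no disagreement.
verdict: equivalent


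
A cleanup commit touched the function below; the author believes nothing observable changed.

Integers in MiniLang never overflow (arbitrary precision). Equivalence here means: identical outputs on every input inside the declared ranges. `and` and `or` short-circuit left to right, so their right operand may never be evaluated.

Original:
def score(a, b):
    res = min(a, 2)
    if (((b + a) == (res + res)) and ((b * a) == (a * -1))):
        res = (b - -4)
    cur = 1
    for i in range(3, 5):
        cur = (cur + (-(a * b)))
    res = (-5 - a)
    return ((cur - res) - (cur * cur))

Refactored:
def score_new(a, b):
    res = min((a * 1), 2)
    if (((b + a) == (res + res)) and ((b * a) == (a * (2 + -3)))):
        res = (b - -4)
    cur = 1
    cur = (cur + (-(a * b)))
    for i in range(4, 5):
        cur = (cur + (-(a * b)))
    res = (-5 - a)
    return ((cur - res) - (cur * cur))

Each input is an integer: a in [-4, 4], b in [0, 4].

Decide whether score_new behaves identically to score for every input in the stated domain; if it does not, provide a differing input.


Differences: constant usage differs, arithmetic usage differs, loop structure differs, statement counts differ — yet all 45 inputs agree.
verdict: equivalent


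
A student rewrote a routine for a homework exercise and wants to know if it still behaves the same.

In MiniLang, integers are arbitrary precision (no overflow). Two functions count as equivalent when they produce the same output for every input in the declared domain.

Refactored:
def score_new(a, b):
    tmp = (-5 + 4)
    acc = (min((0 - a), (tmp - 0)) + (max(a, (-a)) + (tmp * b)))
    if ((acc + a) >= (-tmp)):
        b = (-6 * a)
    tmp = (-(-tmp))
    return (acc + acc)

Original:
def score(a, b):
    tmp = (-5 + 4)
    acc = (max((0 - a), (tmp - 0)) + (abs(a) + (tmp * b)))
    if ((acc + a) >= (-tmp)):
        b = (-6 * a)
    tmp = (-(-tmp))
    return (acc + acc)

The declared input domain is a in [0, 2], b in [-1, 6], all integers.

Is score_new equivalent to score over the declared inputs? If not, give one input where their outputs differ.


There is a counterexample at a=0, b=-1: 2 on one side, 0 on the other.
score: tmp becomes -1; next acc becomes 1; next ((acc + a) >= (-tmp)) evaluates to true; next b becomes 0; next tmp becomes -1; next final value 2
score_new: tmp becomes -1; next acc becomes 0; next ((acc + a) >= (-tmp)) evaluates to false; next tmp becomes -1; next final value 0
verdict: not equivalent; witness: a=0, b=-1


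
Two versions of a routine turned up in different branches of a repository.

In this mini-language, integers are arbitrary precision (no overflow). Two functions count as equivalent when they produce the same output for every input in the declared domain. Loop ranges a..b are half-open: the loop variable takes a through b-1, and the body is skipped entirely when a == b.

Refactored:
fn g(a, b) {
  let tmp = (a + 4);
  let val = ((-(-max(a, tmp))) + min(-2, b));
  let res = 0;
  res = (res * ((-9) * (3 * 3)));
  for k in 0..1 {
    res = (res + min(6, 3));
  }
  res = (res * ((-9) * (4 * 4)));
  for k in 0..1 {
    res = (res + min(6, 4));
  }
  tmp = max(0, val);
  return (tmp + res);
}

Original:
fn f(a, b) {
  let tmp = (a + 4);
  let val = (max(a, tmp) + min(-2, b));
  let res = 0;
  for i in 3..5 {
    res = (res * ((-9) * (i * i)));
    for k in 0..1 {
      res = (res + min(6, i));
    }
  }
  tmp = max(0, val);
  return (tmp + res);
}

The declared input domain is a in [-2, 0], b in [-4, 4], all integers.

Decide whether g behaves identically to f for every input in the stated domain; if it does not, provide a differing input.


Equivalent — the differences include local variable names differ, plus arithmetic usage differs, plus loop structure differs, plus constant usage differs, plus statement counts differ, plus min/max/abs usage differs, yet no declared input distinguishes the two.
Tracing a=-1, b=3: f: tmp becomes 3; next val becomes 1; next res becomes 0; next at i=3:; next res becomes 0; next at k=0:; next res becomes 3; next at i=4:; next res becomes -432; next at k=0:; next res becomes -428; next tmp becomes 1; next final value -427 | g: tmp becomes 3; next val becomes 1; next res becomes 0; next res becomes 0; next at k=0:; next res becomes 3; next res becomes -432; next at k=0:; next res becomes -428; next tmp becomes 1; next final value -427 — matching result -427.
Checked all 27 inputs in the declared domain: the outputs agree on every one.
verdict: equivalent


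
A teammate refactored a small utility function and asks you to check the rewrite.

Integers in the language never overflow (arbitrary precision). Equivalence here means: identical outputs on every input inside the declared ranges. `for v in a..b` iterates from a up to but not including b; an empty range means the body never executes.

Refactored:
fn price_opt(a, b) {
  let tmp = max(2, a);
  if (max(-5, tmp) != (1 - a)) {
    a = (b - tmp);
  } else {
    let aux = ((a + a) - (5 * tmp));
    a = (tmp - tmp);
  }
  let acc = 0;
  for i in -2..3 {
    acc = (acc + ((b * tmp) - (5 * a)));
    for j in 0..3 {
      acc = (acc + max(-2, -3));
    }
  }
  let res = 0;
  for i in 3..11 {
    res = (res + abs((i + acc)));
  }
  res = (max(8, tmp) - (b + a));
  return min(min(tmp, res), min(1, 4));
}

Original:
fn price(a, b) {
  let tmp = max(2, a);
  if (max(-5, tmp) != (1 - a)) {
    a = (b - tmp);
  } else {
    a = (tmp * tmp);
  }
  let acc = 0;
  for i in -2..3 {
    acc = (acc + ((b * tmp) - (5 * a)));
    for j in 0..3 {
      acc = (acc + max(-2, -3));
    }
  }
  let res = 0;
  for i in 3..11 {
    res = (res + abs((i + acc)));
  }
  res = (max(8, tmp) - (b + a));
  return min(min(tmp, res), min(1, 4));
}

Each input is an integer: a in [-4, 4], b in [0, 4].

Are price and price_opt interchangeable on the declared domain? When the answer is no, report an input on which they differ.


These are not equivalent — on a=-1, b=4 the outputs split (0 vs 1).
price: tmp := 2 | (max(-5, tmp) != (1 - a)): false | a := 4 | acc := 0 | iter i=-2: | acc := -12 | iter j=0: | acc := -14 | iter j=1: | acc := -16 | iter j=2: | acc := -18 | iter i=-1: | acc := -30 | iter j=0: | acc := -32 | iter j=1: | acc := -34 | iter j=2: | acc := -36 | iter i=0: | acc := -48 | iter j=0: | acc := -50 | iter j=1: | acc := -52 | iter j=2: | acc := -54 | iter i=1: | acc := -66 | iter j=0: | acc := -68 | iter j=1: | acc := -70 | iter j=2: | acc := -72 | iter i=2: | acc := -84 | iter j=0: | acc := -86 | iter j=1: | acc := -88 | iter j=2: | acc := -90 | res := 0 | iter i=3: | res := 87 | iter i=4: | res := 173 | iter i=5: | res := 258 | iter i=6: | res := 342 | iter i=7: | res := 425 | iter i=8: | res := 507 | iter i=9: | res := 588 | iter i=10: | res := 668 | res := 0 | result 0
price_opt: tmp := 2 | (max(-5, tmp) != (1 - a)): false | aux := -12 | a := 0 | acc := 0 | iter i=-2: | acc := 8 | iter j=0: | acc := 6 | iter j=1: | acc := 4 | iter j=2: | acc := 2 | iter i=-1: | acc := 10 | iter j=0: | acc := 8 | iter j=1: | acc := 6 | iter j=2: | acc := 4 | iter i=0: | acc := 12 | iter j=0: | acc := 10 | iter j=1: | acc := 8 | iter j=2: | acc := 6 | iter i=1: | acc := 14 | iter j=0: | acc := 12 | iter j=1: | acc := 10 | iter j=2: | acc := 8 | iter i=2: | acc := 16 | iter j=0: | acc := 14 | iter j=1: | acc := 12 | iter j=2: | acc := 10 | res := 0 | iter i=3: | res := 13 | iter i=4: | res := 27 | iter i=5: | res := 42 | iter i=6: | res := 58 | iter i=7: | res := 75 | iter i=8: | res := 93 | iter i=9: | res := 112 | iter i=10: | res := 132 | res := 4 | result 1
verdict: not equivalent; witness: a=-1, b=4


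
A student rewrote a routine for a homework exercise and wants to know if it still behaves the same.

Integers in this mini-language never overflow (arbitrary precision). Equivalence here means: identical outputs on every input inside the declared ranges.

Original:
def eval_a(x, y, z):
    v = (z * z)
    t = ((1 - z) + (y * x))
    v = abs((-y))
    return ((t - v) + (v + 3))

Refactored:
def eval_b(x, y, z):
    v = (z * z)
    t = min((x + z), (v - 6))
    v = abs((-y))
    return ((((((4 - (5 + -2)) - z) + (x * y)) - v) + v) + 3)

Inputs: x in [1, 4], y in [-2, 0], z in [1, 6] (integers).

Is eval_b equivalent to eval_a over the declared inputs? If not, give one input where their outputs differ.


The diff adds an assignment to `t` whose value nothing reads, which nothing downstream consumes.
As a probe, take x=4, y=-2, z=2: eval_a runs v := 4 | t := -9 | v := 2 | result -6; eval_b runs v := 4 | t := -2 | v := 2 | result -6; both end at -6.
An exhaustive pass over the 72 declared inputs shows identical outputs.
verdict: equivalent


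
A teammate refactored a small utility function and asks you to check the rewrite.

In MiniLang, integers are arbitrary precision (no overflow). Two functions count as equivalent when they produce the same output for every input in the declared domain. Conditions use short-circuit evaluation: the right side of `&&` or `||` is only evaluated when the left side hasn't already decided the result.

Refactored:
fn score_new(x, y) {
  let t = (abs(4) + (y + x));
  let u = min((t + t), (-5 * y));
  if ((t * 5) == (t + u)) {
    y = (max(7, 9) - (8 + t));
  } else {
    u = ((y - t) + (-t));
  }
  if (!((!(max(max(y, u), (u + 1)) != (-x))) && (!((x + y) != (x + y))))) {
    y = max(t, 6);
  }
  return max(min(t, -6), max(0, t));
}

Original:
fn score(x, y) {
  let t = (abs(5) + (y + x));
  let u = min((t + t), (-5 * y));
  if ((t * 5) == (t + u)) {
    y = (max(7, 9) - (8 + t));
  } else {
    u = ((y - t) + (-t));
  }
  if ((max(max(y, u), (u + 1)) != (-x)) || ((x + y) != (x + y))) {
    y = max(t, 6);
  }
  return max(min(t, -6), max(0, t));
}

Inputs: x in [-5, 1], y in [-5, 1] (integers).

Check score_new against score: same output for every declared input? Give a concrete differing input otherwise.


There is a counterexample at x=-5, y=1: 1 on one side, 0 on the other.
score: t := 1 | u := -5 | ((t * 5) == (t + u)): false | u := -1 | ((max(max(y, u), (u + 1)) != (-x)) || ((x + y) != (x + y))): true | y := 6 | result 1
score_new: t := 0 | u := -5 | ((t * 5) == (t + u)): false | u := 1 | (!((!(max(max(y, u), (u + 1)) != (-x))) && (!((x + y) != (x + y))))): true | y := 6 | result 0
verdict: not equivalent; witness: x=-5, y=1


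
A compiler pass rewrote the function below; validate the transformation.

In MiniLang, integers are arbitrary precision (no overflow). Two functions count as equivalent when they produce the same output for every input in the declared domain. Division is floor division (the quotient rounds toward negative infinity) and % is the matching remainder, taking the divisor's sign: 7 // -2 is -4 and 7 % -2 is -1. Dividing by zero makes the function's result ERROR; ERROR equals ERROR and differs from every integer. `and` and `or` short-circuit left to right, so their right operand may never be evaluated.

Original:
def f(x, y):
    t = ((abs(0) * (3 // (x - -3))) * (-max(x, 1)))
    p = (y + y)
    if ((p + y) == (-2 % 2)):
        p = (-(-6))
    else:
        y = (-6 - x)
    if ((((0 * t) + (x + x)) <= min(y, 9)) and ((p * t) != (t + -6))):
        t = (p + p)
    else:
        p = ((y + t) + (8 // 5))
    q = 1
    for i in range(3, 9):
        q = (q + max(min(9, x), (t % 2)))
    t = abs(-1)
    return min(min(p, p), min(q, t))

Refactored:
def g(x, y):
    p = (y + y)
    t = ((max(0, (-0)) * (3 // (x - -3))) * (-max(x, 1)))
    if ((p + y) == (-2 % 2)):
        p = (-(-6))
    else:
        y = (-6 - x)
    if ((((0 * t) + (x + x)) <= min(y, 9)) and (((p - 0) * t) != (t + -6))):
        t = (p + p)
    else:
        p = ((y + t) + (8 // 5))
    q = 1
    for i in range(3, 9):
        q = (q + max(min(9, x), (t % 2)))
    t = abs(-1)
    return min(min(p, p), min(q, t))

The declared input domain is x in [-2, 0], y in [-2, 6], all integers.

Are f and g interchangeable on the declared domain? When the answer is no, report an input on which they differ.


Reading the diff, among the changes: min/max/abs usage differs, plus arithmetic usage differs, plus constant usage differs.
Spot check at x=-2, y=1 — f: t := 0 | p := 2 | ((p + y) == (-2 % 2)): false | y := -4 | ((((0 * t) + (x + x)) <= min(y, 9)) and ((p * t) != (t + -6))): true | t := 4 | q := 1 | iter i=3: | q := 1 | iter i=4: | q := 1 | iter i=5: | q := 1 | iter i=6: | q := 1 | iter i=7: | q := 1 | iter i=8: | q := 1 | t := 1 | result 1. g: p := 2 | t := 0 | ((p + y) == (-2 % 2)): false | y := -4 | ((((0 * t) + (x + x)) <= min(y, 9)) and (((p - 0) * t) != (t + -6))): true | t := 4 | q := 1 | iter i=3: | q := 1 | iter i=4: | q := 1 | iter i=5: | q := 1 | iter i=6: | q := 1 | iter i=7: | q := 1 | iter i=8: | q := 1 | t := 1 | result 1. Both give 1.
An exhaustive pass over the 27 declared inputs shows identical outputs.
verdict: equivalent


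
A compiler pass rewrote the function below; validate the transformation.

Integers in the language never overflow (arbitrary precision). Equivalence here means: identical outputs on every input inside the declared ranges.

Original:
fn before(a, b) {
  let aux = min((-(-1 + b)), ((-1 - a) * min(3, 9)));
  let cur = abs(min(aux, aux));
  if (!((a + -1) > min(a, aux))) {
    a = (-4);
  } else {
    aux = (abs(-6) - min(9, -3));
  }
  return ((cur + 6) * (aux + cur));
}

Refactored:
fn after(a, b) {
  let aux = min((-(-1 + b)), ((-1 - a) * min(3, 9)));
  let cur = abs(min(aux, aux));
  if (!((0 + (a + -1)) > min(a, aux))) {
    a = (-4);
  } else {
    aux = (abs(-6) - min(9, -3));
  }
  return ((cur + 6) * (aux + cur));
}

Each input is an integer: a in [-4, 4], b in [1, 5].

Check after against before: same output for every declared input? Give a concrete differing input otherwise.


Although constant usage differs; arithmetic usage differs, 45/45 inputs agree.
verdict: equivalent


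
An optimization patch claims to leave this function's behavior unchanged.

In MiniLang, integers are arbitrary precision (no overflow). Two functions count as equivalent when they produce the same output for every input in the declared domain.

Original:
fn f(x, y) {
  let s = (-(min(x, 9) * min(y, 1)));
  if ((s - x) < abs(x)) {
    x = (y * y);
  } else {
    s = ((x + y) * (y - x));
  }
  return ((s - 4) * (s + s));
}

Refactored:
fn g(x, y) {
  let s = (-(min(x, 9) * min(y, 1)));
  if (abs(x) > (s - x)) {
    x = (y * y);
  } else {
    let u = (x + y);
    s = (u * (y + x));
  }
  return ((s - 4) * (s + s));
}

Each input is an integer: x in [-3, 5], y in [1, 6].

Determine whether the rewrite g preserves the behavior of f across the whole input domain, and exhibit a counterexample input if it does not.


Consider the input x=-3, y=1.
f: s becomes 3; next ((s - x) < abs(x)) evaluates to false; next s becomes -8; next final value 192
g: s becomes 3; next (abs(x) > (s - x)) evaluates to false; next u becomes -2; next s becomes 4; next final value 0
192 != 0, so the rewrite changes behavior.
verdict: not equivalent; witness: x=-3, y=1


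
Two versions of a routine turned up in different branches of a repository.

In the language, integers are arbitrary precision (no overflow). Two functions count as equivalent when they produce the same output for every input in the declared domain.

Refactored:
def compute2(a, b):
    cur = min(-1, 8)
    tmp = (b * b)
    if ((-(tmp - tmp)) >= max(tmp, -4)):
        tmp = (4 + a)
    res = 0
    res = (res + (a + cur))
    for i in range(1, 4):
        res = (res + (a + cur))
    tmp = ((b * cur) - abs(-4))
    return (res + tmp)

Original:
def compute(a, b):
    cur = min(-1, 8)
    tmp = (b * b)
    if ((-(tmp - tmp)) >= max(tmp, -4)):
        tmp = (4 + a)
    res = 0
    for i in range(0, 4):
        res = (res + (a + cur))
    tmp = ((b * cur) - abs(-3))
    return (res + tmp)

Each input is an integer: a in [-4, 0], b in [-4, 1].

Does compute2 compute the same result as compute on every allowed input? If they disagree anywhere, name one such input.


Take a=-4, b=-4.
compute: cur=-1, then tmp=16, then ((-(tmp - tmp)) >= max(tmp, -4)) is false, then res=0, then (i=0), then res=-5, then (i=1), then res=-10, then (i=2), then res=-15, then (i=3), then res=-20, then tmp=1, then returns -19
compute2: cur=-1, then tmp=16, then ((-(tmp - tmp)) >= max(tmp, -4)) is false, then res=0, then res=-5, then (i=1), then res=-10, then (i=2), then res=-15, then (i=3), then res=-20, then tmp=0, then returns -20
-19 != -20, so the rewrite changes behavior.
verdict: not equivalent; witness: a=-4, b=-4


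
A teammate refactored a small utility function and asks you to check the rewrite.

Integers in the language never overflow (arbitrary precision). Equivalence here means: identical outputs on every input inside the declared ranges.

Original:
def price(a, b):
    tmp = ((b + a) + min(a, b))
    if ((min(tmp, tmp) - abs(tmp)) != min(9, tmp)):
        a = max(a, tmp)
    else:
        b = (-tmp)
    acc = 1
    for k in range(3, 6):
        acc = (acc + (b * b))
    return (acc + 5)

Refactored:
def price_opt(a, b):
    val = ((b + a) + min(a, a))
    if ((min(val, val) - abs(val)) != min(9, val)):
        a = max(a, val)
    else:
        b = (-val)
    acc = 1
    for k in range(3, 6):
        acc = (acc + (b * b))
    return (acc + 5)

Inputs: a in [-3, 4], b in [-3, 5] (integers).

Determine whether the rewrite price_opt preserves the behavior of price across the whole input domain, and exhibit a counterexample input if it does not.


Take a=1, b=-2.
price: tmp=-3, then ((min(tmp, tmp) - abs(tmp)) != min(9, tmp)) is true, then a=1, then acc=1, then (k=3), then acc=5, then (k=4), then acc=9, then (k=5), then acc=13, then returns 18
price_opt: val=0, then ((min(val, val) - abs(val)) != min(9, val)) is false, then b=0, then acc=1, then (k=3), then acc=1, then (k=4), then acc=1, then (k=5), then acc=1, then returns 6
18 against 6: the behavior changed.
verdict: not equivalent; witness: a=1, b=-2


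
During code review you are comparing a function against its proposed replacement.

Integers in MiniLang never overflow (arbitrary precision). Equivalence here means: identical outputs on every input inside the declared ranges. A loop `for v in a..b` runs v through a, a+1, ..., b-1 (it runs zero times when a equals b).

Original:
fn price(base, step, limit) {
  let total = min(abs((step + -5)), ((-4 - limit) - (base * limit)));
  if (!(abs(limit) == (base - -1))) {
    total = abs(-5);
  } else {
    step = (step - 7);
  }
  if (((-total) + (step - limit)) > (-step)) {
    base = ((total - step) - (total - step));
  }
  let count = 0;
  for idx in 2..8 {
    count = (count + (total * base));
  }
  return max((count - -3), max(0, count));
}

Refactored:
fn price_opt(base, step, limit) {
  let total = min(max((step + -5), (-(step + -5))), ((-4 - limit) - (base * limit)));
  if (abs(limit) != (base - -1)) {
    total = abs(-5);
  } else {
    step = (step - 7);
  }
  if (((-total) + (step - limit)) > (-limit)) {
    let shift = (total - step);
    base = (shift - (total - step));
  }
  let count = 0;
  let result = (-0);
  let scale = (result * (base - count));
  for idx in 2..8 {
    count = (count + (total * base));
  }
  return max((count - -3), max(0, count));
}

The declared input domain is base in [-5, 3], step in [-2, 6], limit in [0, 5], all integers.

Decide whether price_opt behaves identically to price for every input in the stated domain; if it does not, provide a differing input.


Try base=-5, step=3, limit=0.
price: total=-4, then (!(abs(limit) == (base - -1))) is true, then total=5, then (((-total) + (step - limit)) > (-step)) is true, then base=0, then count=0, then (idx=2), then count=0, then (idx=3), then count=0, then (idx=4), then count=0, then (idx=5), then count=0, then (idx=6), then count=0, then (idx=7), then count=0, then returns 3
price_opt: total=-4, then (abs(limit) != (base - -1)) is true, then total=5, then (((-total) + (step - limit)) > (-limit)) is false, then count=0, then result=0, then scale=0, then (idx=2), then count=-25, then (idx=3), then count=-50, then (idx=4), then count=-75, then (idx=5), then count=-100, then (idx=6), then count=-125, then (idx=7), then count=-150, then returns 0
3 and 0 differ, so these are not the same function on this domain.
verdict: not equivalent; witness: base=-5, step=3, limit=0


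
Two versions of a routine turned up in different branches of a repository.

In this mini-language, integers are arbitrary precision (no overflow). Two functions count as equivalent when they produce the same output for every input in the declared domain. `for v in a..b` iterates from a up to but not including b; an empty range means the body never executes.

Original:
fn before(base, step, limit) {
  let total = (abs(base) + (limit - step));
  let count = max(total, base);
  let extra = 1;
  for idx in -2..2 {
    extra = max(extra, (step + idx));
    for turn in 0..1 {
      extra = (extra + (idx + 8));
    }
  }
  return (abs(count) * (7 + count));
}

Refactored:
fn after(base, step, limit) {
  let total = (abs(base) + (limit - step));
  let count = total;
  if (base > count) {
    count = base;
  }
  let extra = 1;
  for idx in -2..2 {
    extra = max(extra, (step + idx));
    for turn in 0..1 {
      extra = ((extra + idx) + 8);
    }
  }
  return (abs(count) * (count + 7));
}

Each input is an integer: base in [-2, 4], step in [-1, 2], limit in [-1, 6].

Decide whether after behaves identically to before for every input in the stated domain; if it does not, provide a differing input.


Behavior is preserved: although statement counts differ; comparison usage differs; min/max/abs usage differs; branching structure differs, the outputs never diverge.
Spot check at base=1, step=0, limit=-1 — before: total = 0; count = 1; extra = 1; [idx=-2]; extra = 1; [turn=0]; extra = 7; [idx=-1]; extra = 7; [turn=0]; extra = 14; [idx=0]; extra = 14; [turn=0]; extra = 22; [idx=1]; extra = 22; [turn=0]; extra = 31; return 8. after: total = 0; count = 0; (base > count) -> true; count = 1; extra = 1; [idx=-2]; extra = 1; [turn=0]; extra = 7; [idx=-1]; extra = 7; [turn=0]; extra = 14; [idx=0]; extra = 14; [turn=0]; extra = 22; [idx=1]; extra = 22; [turn=0]; extra = 31; return 8. Both give 8.
Across all 224 domain points the two functions coincide.
verdict: equivalent


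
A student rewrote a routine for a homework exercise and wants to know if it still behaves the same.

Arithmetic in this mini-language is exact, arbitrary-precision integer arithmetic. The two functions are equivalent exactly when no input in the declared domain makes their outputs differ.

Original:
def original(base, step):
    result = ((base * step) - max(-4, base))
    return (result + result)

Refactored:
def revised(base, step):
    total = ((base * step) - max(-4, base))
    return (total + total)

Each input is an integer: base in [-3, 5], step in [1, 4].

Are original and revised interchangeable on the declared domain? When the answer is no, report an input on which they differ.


Reading the diff, among the changes: local variable names differ.
Tracing base=0, step=1: original: result = 0; return 0 | revised: total = 0; return 0 — matching result 0.
Across all 36 domain points the two functions coincide.
verdict: equivalent


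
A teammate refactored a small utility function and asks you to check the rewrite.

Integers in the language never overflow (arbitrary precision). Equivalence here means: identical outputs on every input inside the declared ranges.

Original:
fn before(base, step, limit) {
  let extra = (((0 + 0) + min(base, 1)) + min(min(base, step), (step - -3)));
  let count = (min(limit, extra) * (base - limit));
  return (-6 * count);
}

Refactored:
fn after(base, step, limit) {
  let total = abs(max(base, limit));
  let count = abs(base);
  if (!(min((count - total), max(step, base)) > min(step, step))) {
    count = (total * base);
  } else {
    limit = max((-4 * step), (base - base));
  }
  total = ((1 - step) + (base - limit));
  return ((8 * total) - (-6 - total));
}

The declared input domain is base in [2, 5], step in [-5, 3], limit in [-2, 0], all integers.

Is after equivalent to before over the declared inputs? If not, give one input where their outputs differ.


There is a counterexample at base=2, step=-5, limit=-2: 96 on one side, -102 on the other.
before: extra := -4 | count := -16 | result 96
after: total := 2 | count := 2 | (!(min((count - total), max(step, base)) > min(step, step))): false | limit := 20 | total := -12 | result -102
verdict: not equivalent; witness: base=2, step=-5, limit=-2


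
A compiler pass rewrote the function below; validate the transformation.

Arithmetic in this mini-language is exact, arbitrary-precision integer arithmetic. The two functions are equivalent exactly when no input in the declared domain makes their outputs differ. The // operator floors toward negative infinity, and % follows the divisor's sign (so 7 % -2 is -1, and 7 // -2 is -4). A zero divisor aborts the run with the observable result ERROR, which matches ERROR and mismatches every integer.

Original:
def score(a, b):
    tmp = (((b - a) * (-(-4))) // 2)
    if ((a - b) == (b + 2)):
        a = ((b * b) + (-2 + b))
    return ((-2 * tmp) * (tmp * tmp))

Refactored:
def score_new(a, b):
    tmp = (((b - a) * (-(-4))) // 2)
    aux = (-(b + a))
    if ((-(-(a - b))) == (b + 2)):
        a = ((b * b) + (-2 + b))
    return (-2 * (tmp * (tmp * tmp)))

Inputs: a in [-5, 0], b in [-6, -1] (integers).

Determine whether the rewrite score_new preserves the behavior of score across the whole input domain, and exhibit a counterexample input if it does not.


This is a faithful refactor — local variable names differ; statement counts differ; arithmetic usage differs, but the computed results match everywhere.
Spot check at a=-5, b=-5 — score: tmp = 0; ((a - b) == (b + 2)) -> false; return 0. score_new: tmp = 0; aux = 10; ((-(-(a - b))) == (b + 2)) -> false; return 0. Both give 0.
Every one of the 36 inputs gives matching results.
verdict: equivalent


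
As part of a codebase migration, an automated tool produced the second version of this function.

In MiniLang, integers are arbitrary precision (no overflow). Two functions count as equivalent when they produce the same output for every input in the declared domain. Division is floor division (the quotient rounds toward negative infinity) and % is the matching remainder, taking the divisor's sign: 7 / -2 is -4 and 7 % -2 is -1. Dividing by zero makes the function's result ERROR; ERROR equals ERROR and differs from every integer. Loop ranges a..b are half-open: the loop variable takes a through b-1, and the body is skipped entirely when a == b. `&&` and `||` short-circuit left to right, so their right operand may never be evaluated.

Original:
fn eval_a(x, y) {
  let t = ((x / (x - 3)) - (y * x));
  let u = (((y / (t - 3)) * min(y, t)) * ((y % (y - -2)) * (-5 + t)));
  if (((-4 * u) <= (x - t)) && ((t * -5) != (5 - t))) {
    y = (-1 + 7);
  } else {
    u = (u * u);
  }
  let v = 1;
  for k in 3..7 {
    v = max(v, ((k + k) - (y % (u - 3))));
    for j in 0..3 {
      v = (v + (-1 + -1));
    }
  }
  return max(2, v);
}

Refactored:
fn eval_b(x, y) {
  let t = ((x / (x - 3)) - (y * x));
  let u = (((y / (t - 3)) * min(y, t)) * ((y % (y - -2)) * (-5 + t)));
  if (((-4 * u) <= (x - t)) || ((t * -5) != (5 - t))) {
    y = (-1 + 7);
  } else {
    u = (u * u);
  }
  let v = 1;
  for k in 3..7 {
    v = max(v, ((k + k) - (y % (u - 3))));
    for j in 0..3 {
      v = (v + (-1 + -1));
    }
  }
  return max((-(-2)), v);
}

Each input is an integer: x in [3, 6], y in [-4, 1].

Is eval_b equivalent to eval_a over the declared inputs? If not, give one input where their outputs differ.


At x=4, y=-4: eval_a gives 7, eval_b gives 6.
verdict: not equivalent; witness: x=4, y=-4


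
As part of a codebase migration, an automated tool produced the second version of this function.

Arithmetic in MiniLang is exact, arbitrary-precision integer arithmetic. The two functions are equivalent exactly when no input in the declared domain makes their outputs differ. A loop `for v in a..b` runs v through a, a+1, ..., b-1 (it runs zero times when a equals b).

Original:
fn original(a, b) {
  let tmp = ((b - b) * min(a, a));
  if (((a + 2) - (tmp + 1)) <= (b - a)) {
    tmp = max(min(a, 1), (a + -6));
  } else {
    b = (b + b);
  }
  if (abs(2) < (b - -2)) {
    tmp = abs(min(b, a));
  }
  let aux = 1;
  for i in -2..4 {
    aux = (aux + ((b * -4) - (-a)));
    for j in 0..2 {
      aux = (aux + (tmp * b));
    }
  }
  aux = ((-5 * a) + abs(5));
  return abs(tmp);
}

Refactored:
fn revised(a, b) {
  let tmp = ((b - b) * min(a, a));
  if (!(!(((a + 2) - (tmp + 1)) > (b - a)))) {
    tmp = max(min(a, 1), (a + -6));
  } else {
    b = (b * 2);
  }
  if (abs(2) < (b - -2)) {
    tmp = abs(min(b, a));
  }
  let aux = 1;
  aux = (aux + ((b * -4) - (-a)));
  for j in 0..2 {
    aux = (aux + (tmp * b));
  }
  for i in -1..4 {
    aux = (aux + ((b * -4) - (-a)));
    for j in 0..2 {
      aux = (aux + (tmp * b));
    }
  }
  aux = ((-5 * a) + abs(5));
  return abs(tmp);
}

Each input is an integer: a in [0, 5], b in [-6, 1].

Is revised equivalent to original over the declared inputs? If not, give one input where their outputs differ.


At a=1, b=-6: original gives 0, revised gives 1.
verdict: not equivalent; witness: a=1, b=-6


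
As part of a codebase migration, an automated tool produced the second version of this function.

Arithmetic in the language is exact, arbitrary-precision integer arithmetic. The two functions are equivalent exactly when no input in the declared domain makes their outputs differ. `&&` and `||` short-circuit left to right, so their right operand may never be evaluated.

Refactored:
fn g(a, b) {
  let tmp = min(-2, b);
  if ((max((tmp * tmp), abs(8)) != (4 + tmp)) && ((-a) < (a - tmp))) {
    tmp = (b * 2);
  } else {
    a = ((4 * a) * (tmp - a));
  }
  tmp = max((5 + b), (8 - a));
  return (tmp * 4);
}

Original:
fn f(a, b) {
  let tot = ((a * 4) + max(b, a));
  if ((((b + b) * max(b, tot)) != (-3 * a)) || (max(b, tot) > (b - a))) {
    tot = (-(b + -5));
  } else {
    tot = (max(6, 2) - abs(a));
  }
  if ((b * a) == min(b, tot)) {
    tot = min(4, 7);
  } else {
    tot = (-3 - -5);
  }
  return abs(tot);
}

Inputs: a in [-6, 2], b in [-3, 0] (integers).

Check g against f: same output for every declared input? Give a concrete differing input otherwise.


There is a counterexample at a=-6, b=-3: 2 on one side, 320 on the other.
f: tot := -27 | ((((b + b) * max(b, tot)) != (-3 * a)) || (max(b, tot) > (b - a))): false | tot := 0 | ((b * a) == min(b, tot)): false | tot := 2 | result 2
g: tmp := -3 | ((max((tmp * tmp), abs(8)) != (4 + tmp)) && ((-a) < (a - tmp))): false | a := -72 | tmp := 80 | result 320
verdict: not equivalent; witness: a=-6, b=-3


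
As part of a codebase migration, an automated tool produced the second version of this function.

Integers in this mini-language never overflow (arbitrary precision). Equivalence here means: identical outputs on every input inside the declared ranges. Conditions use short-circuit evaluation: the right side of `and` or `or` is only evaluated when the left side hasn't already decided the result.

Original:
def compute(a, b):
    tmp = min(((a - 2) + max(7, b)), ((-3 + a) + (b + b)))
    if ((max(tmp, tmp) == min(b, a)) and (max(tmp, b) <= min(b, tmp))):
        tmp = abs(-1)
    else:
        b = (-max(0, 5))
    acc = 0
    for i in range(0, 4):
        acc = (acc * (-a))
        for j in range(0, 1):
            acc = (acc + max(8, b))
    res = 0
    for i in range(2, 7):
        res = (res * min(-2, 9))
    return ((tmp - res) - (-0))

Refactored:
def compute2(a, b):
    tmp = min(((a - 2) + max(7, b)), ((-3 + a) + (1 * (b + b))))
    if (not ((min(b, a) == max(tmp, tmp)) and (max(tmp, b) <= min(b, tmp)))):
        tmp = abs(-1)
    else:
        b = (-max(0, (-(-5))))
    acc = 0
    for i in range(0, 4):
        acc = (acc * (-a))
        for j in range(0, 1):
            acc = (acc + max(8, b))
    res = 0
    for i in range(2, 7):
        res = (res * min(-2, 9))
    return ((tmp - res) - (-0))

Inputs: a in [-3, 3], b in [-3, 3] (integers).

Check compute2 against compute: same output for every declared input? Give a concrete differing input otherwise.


The rewrite breaks on a=-3, b=-3, where the results are -12 and 1.
compute: tmp becomes -12; next ((max(tmp, tmp) == min(b, a)) and (max(tmp, b) <= min(b, tmp))) evaluates to false; next b becomes -5; next acc becomes 0; next at i=0:; next acc becomes 0; next at j=0:; next acc becomes 8; next at i=1:; next acc becomes 24; next at j=0:; next acc becomes 32; next at i=2:; next acc becomes 96; next at j=0:; next acc becomes 104; next at i=3:; next acc becomes 312; next at j=0:; next acc becomes 320; next res becomes 0; next at i=2:; next res becomes 0; next at i=3:; next res becomes 0; next at i=4:; next res becomes 0; next at i=5:; next res becomes 0; next at i=6:; next res becomes 0; next final value -12
compute2: tmp becomes -12; next (not ((min(b, a) == max(tmp, tmp)) and (max(tmp, b) <= min(b, tmp)))) evaluates to true; next tmp becomes 1; next acc becomes 0; next at i=0:; next acc becomes 0; next at j=0:; next acc becomes 8; next at i=1:; next acc becomes 24; next at j=0:; next acc becomes 32; next at i=2:; next acc becomes 96; next at j=0:; next acc becomes 104; next at i=3:; next acc becomes 312; next at j=0:; next acc becomes 320; next res becomes 0; next at i=2:; next res becomes 0; next at i=3:; next res becomes 0; next at i=4:; next res becomes 0; next at i=5:; next res becomes 0; next at i=6:; next res becomes 0; next final value 1
verdict: not equivalent; witness: a=-3, b=-3
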